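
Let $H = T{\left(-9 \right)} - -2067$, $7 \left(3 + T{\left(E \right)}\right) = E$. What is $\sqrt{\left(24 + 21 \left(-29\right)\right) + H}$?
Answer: $\frac{2 \sqrt{18102}}{7} \approx 38.441$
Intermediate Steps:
$T{\left(E \right)} = -3 + \frac{E}{7}$
$H = \frac{14439}{7}$ ($H = \left(-3 + \frac{1}{7} \left(-9\right)\right) - -2067 = \left(-3 - \frac{9}{7}\right) + 2067 = - \frac{30}{7} + 2067 = \frac{14439}{7} \approx 2062.7$)
$\sqrt{\left(24 + 21 \left(-29\right)\right) + H} = \sqrt{\left(24 + 21 \left(-29\right)\right) + \frac{14439}{7}} = \sqrt{\left(24 - 609\right) + \frac{14439}{7}} = \sqrt{-585 + \frac{14439}{7}} = \sqrt{\frac{10344}{7}} = \frac{2 \sqrt{18102}}{7}$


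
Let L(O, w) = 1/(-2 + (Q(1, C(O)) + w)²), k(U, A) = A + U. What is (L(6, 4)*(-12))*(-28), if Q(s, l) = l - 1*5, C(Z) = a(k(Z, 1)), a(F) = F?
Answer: 168/17 ≈ 9.8824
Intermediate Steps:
C(Z) = 1 + Z
Q(s, l) = -5 + l (Q(s, l) = l - 5 = -5 + l)
L(O, w) = 1/(-2 + (-4 + O + w)²) (L(O, w) = 1/(-2 + ((-5 + (1 + O)) + w)²) = 1/(-2 + ((-4 + O) + w)²) = 1/(-2 + (-4 + O + w)²))
(L(6, 4)*(-12))*(-28) = (-12/(-2 + (-4 + 6 + 4)²))*(-28) = (-12/(-2 + 6²))*(-28) = (-12/(-2 + 36))*(-28) = (-12/34)*(-28) = ((1/34)*(-12))*(-28) = -6/17*(-28) = 168/17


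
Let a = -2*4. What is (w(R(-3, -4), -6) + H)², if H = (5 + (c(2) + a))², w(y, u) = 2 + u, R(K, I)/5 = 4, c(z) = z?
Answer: 9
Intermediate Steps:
a = -8
R(K, I) = 20 (R(K, I) = 5*4 = 20)
H = 1 (H = (5 + (2 - 8))² = (5 - 6)² = (-1)² = 1)
(w(R(-3, -4), -6) + H)² = ((2 - 6) + 1)² = (-4 + 1)² = (-3)² = 9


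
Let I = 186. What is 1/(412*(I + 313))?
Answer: 1/205588 ≈ 4.8641e-6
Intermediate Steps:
1/(412*(I + 313)) = 1/(412*(186 + 313)) = 1/(412*499) = 1/205588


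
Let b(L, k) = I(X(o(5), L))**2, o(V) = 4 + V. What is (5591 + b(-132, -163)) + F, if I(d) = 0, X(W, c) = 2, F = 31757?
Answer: 37348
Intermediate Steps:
b(L, k) = 0 (b(L, k) = 0**2 = 0)
(5591 + b(-132, -163)) + F = (5591 + 0) + 31757 = 5591 + 31757 = 37348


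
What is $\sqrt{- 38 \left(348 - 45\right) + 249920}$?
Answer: $\sqrt{238406} \approx 488.27$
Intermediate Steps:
$\sqrt{- 38 \left(348 - 45\right) + 249920} = \sqrt{\left(-38\right) 303 + 249920} = \sqrt{-11514 + 249920} = \sqrt{238406}$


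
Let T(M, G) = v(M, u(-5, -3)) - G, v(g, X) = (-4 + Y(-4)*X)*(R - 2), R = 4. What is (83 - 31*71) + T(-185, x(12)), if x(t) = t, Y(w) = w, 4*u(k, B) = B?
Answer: -2132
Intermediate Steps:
u(k, B) = B/4
v(g, X) = -8 - 8*X (v(g, X) = (-4 - 4*X)*(4 - 2) = (-4 - 4*X)*2 = -8 - 8*X)
T(M, G) = -2 - G (T(M, G) = (-8 - 2*(-3)) - G = (-8 - 8*(-3/4)) - G = (-8 + 6) - G = -2 - G)
(83 - 31*71) + T(-185, x(12)) = (83 - 31*71) + (-2 - 1*12) = (83 - 2201) + (-2 - 12) = -2118 - 14 = -2132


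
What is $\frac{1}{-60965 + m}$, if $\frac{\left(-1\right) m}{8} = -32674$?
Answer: $\frac{1}{200427} \approx 4.9893 \cdot 10^{-6}$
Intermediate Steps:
$m = 261392$ ($m = \left(-8\right) \left(-32674\right) = 261392$)
$\frac{1}{-60965 + m} = \frac{1}{-60965 + 261392} = \frac{1}{200427}$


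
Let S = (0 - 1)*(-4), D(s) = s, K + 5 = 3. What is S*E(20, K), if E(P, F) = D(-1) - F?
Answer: 4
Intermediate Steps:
K = -2 (K = -5 + 3 = -2)
S = 4 (S = -1*(-4) = 4)
E(P, F) = -1 - F
S*E(20, K) = 4*(-1 - 1*(-2)) = 4*(-1 + 2) = 4*1 = 4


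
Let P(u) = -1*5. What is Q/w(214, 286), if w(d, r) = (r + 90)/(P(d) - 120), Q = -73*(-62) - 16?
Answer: -281875/188 ≈ -1499.3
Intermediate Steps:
Q = 4510 (Q = 4526 - 16 = 4510)
P(u) = -5
w(d, r) = -18/25 - r/125 (w(d, r) = (r + 90)/(-5 - 120) = (90 + r)/(-125) = (90 + r)*(-1/125) = -18/25 - r/125)
Q/w(214, 286) = 4510/(-18/25 - 1/125*286) = 4510/(-18/25 - 286/125) = 4510/(-376/125) = 4510*(-125/376) = -281875/188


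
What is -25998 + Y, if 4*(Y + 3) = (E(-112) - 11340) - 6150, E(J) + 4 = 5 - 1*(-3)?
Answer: -60745/2 ≈ -30373.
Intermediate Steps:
E(J) = 4 (E(J) = -4 + (5 - 1*(-3)) = -4 + (5 + 3) = -4 + 8 = 4)
Y = -8749/2 (Y = -3 + ((4 - 11340) - 6150)/4 = -3 + (-11336 - 6150)/4 = -3 + (¼)*(-17486) = -3 - 8743/2 = -8749/2 ≈ -4374.5)
-25998 + Y = -25998 - 8749/2 = -60745/2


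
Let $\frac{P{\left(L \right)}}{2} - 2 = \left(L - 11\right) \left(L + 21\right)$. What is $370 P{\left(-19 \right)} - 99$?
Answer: $-43019$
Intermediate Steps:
$P{\left(L \right)} = 4 + 2 \left(-11 + L\right) \left(21 + L\right)$ ($P{\left(L \right)} = 4 + 2 \left(L - 11\right) \left(L + 21\right) = 4 + 2 \left(-11 + L\right) \left(21 + L\right)$)
$370 P{\left(-19 \right)} - 99 = 370 \left(-458 + 2 \left(-19\right)^{2} + 20 \left(-19\right)\right) - 99 = 370 \left(-458 + 2 \cdot 361 - 380\right) - 99 = 370 \left(-458 + 722 - 380\right) - 99 = 370 \left(-116\right) - 99 = -42920 - 99 = -43019$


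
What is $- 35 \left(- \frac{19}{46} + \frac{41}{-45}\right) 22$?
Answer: $\frac{211057}{207} \approx 1019.6$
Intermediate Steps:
$- 35 \left(- \frac{19}{46} + \frac{41}{-45}\right) 22 = - 35 \left(\left(-19\right) \frac{1}{46} + 41 \left(- \frac{1}{45}\right)\right) 22 = - 35 \left(- \frac{19}{46} - \frac{41}{45}\right) 22 = \left(-35\right) \left(- \frac{2741}{2070}\right) 22 = \frac{19187}{414} \cdot 22 = \frac{211057}{207}$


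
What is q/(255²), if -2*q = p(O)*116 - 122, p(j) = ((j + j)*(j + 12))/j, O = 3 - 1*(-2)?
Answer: -637/21675 ≈ -0.029389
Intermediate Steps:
O = 5 (O = 3 + 2 = 5)
p(j) = 24 + 2*j (p(j) = ((2*j)*(12 + j))/j = (2*j*(12 + j))/j = 24 + 2*j)
q = -1911 (q = -((24 + 2*5)*116 - 122)/2 = -((24 + 10)*116 - 122)/2 = -(34*116 - 122)/2 = -(3944 - 122)/2 = -½*3822 = -1911)
q/(255²) = -1911/(255²) = -1911/65025 = -1911*1/65025 = -637/21675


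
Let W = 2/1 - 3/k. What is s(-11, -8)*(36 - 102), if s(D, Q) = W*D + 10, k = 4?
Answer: 495/2 ≈ 247.50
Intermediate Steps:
W = 5/4 (W = 2/1 - 3/4 = 2*1 - 3*¼ = 2 - ¾ = 5/4 ≈ 1.2500)
s(D, Q) = 10 + 5*D/4 (s(D, Q) = 5*D/4 + 10 = 10 + 5*D/4)
s(-11, -8)*(36 - 102) = (10 + (5/4)*(-11))*(36 - 102) = (10 - 55/4)*(-66) = -15/4*(-66) = 495/2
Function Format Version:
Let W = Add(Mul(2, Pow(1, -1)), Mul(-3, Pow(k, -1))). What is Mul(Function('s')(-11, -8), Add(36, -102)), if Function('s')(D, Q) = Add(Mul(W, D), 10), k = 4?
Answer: Rational(495, 2) ≈ 247.50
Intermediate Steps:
W = Rational(5, 4) (W = Add(Mul(2, Pow(1, -1)), Mul(-3, Pow(4, -1))) = Add(Mul(2, 1), Mul(-3, Rational(1, 4))) = Add(2, Rational(-3, 4)) = Rational(5, 4) ≈ 1.2500)
Function('s')(D, Q) = Add(10, Mul(Rational(5, 4), D)) (Function('s')(D, Q) = Add(Mul(Rational(5, 4), D), 10) = Add(10, Mul(Rational(5, 4), D)))
Mul(Function('s')(-11, -8), Add(36, -102)) = Mul(Add(10, Mul(Rational(5, 4), -11)), Add(36, -102)) = Mul(Add(10, Rational(-55, 4)), -66) = Mul(Rational(-15, 4), -66) = Rational(495, 2)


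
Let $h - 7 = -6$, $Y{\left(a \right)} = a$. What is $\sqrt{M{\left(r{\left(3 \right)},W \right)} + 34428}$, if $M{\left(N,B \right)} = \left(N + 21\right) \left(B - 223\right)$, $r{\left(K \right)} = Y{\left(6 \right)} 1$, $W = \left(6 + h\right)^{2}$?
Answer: $\sqrt{29730} \approx 172.42$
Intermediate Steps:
$h = 1$ ($h = 7 - 6 = 1$)
$W = 49$ ($W = \left(6 + 1\right)^{2} = 7^{2} = 49$)
$r{\left(K \right)} = 6$ ($r{\left(K \right)} = 6 \cdot 1 = 6$)
$M{\left(N,B \right)} = \left(-223 + B\right) \left(21 + N\right)$ ($M{\left(N,B \right)} = \left(21 + N\right) \left(-223 + B\right) = \left(-223 + B\right) \left(21 + N\right)$)
$\sqrt{M{\left(r{\left(3 \right)},W \right)} + 34428} = \sqrt{\left(-4683 - 1338 + 21 \cdot 49 + 49 \cdot 6\right) + 34428} = \sqrt{\left(-4683 - 1338 + 1029 + 294\right) + 34428} = \sqrt{-4698 + 34428} = \sqrt{29730}$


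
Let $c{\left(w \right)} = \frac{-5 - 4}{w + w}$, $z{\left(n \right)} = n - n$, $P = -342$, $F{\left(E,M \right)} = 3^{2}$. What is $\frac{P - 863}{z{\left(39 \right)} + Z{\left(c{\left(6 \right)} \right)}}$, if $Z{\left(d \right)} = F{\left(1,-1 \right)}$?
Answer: $- \frac{1205}{9} \approx -133.89$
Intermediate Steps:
$F{\left(E,M \right)} = 9$
$z{\left(n \right)} = 0$
$c{\left(w \right)} = - \frac{9}{2 w}$
$Z{\left(d \right)} = 9$
$\frac{P - 863}{z{\left(39 \right)} + Z{\left(c{\left(6 \right)} \right)}} = \frac{-342 - 863}{0 + 9} = - \frac{1205}{9}$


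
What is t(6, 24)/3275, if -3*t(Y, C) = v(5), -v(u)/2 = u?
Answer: 2/1965 ≈ 0.0010178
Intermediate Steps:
v(u) = -2*u
t(Y, C) = 10/3 (t(Y, C) = -(-2)*5/3 = -⅓*(-10) = 10/3)
t(6, 24)/3275 = (10/3)/3275 = (10/3)*(1/3275) = 2/1965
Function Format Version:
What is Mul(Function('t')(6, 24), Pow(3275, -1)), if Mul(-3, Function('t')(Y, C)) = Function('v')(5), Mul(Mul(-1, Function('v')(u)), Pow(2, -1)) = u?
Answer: Rational(2, 1965) ≈ 0.0010178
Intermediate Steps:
Function('v')(u) = Mul(-2, u)
Function('t')(Y, C) = Rational(10, 3) (Function('t')(Y, C) = Mul(Rational(-1, 3), Mul(-2, 5)) = Mul(Rational(-1, 3), -10) = Rational(10, 3))
Mul(Function('t')(6, 24), Pow(3275, -1)) = Mul(Rational(10, 3), Pow(3275, -1)) = Mul(Rational(10, 3), Rational(1, 3275)) = Rational(2, 1965)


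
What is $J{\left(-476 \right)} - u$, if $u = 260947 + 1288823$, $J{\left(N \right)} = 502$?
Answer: $-1549268$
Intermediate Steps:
$u = 1549770$
$J{\left(-476 \right)} - u = 502 - 1549770 = -1549268$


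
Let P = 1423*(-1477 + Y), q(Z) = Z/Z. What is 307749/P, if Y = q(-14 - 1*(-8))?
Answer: -102583/700116 ≈ -0.14652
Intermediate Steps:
q(Z) = 1
Y = 1
P = -2100348 (P = 1423*(-1477 + 1) = 1423*(-1476) = -2100348)
307749/P = 307749/(-2100348) = 307749*(-1/2100348) = -102583/700116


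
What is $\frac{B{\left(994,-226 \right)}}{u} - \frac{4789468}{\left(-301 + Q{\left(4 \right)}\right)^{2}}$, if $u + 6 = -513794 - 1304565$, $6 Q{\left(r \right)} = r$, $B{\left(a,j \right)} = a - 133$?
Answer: $- \frac{78381707779041}{1476150525365} \approx -53.099$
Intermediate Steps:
$B{\left(a,j \right)} = -133 + a$ ($B{\left(a,j \right)} = a - 133 = -133 + a$)
$Q{\left(r \right)} = \frac{r}{6}$
$u = -1818365$ ($u = -6 - 1818359 = -1818365$)
$\frac{B{\left(994,-226 \right)}}{u} - \frac{4789468}{\left(-301 + Q{\left(4 \right)}\right)^{2}} = \frac{-133 + 994}{-1818365} - \frac{4789468}{\left(-301 + \frac{1}{6} \cdot 4\right)^{2}} = 861 \left(- \frac{1}{1818365}\right) - \frac{4789468}{\left(-301 + \frac{2}{3}\right)^{2}} = - \frac{861}{1818365} - \frac{4789468}{\left(- \frac{901}{3}\right)^{2}} = - \frac{861}{1818365} - \frac{4789468}{\frac{811801}{9}} = - \frac{861}{1818365} - \frac{43105212}{811801} = - \frac{78381707779041}{1476150525365}$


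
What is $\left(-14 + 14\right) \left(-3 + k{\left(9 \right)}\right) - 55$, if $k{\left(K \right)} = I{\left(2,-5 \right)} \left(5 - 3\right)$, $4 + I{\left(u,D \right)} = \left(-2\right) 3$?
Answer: $-55$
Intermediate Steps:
$I{\left(u,D \right)} = -10$ ($I{\left(u,D \right)} = -4 - 6 = -10$)
$k{\left(K \right)} = -20$ ($k{\left(K \right)} = - 10 \left(5 - 3\right) = \left(-10\right) 2 = -20$)
$\left(-14 + 14\right) \left(-3 + k{\left(9 \right)}\right) - 55 = \left(-14 + 14\right) \left(-3 - 20\right) - 55 = 0 \left(-23\right) - 55 = 0 - 55 = -55$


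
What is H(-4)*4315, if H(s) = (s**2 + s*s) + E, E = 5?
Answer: 159655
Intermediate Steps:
H(s) = 5 + 2*s**2 (H(s) = (s**2 + s*s) + 5 = (s**2 + s**2) + 5 = 2*s**2 + 5 = 5 + 2*s**2)
H(-4)*4315 = (5 + 2*(-4)**2)*4315 = (5 + 2*16)*4315 = (5 + 32)*4315 = 37*4315 = 159655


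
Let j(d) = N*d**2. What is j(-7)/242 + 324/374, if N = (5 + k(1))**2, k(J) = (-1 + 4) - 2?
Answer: 16776/2057 ≈ 8.1556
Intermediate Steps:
k(J) = 1 (k(J) = 3 - 2 = 1)
N = 36 (N = (5 + 1)**2 = 6**2 = 36)
j(d) = 36*d**2
j(-7)/242 + 324/374 = (36*(-7)**2)/242 + 324/374 = (36*49)*(1/242) + 324*(1/374) = 1764*(1/242) + 162/187 = 882/121 + 162/187 = 16776/2057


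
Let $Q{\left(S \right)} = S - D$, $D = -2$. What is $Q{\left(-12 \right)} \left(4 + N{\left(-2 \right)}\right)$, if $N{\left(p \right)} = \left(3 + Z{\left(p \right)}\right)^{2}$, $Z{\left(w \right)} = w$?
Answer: $-50$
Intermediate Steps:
$Q{\left(S \right)} = 2 + S$ ($Q{\left(S \right)} = S - -2 = S + 2 = 2 + S$)
$N{\left(p \right)} = \left(3 + p\right)^{2}$
$Q{\left(-12 \right)} \left(4 + N{\left(-2 \right)}\right) = \left(2 - 12\right) \left(4 + \left(3 - 2\right)^{2}\right) = - 10 \left(4 + 1^{2}\right) = - 10 \left(4 + 1\right) = \left(-10\right) 5 = -50$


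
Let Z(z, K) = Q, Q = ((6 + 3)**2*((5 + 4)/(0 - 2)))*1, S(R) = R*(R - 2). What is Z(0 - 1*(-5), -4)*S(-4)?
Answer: -8748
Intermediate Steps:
S(R) = R*(-2 + R)
Q = -729/2 (Q = (9**2*(9/(-2)))*1 = (81*(9*(-1/2)))*1 = (81*(-9/2))*1 = -729/2*1 = -729/2 ≈ -364.50)
Z(z, K) = -729/2
Z(0 - 1*(-5), -4)*S(-4) = -(-1458)*(-2 - 4) = -(-1458)*(-6) = -729/2*24 = -8748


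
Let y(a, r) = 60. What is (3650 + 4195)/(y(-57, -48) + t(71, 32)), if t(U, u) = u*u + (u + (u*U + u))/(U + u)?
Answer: 269345/37996 ≈ 7.0888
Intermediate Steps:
t(U, u) = u² + (2*u + U*u)/(U + u) (t(U, u) = u² + (u + (U*u + u))/(U + u) = u² + (u + (u + U*u))/(U + u) = u² + (2*u + U*u)/(U + u))
(3650 + 4195)/(y(-57, -48) + t(71, 32)) = (3650 + 4195)/(60 + 32*(2 + 71 + 32² + 71*32)/(71 + 32)) = 7845/(60 + 32*(2 + 71 + 1024 + 2272)/103) = 7845/(60 + 32*(1/103)*3369) = 7845/(60 + 107808/103) = 7845/(113988/103) = 7845*(103/113988) = 269345/37996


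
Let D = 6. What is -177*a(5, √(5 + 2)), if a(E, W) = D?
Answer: -1062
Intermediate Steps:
a(E, W) = 6
-177*a(5, √(5 + 2)) = -177*6 = -1062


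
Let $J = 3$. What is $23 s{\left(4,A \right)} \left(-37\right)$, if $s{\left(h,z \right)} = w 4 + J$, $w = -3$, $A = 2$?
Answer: $7659$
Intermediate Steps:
$s{\left(h,z \right)} = -9$ ($s{\left(h,z \right)} = \left(-3\right) 4 + 3 = -12 + 3 = -9$)
$23 s{\left(4,A \right)} \left(-37\right) = 23 \left(-9\right) \left(-37\right) = \left(-207\right) \left(-37\right) = 7659$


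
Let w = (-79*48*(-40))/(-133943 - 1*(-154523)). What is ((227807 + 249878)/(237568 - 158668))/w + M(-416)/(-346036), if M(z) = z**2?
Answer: 1108949378459/3451003186560 ≈ 0.32134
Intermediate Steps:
w = 2528/343 (w = (-3792*(-40))/(-133943 + 154523) = 151680/20580 = 151680*(1/20580) = 2528/343 ≈ 7.3703)
((227807 + 249878)/(237568 - 158668))/w + M(-416)/(-346036) = ((227807 + 249878)/(237568 - 158668))/(2528/343) + (-416)**2/(-346036) = (477685/78900)*(343/2528) + 173056*(-1/346036) = (477685*(1/78900))*(343/2528) - 43264/86509 = (95537/15780)*(343/2528) - 43264/86509 = 32769191/39891840 - 43264/86509 = 1108949378459/3451003186560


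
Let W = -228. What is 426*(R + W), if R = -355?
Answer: -248358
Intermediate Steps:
426*(R + W) = 426*(-355 - 228) = 426*(-583) = -248358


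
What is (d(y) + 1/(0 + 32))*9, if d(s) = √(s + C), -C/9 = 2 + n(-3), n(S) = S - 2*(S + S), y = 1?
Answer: 9/32 + 63*I*√2 ≈ 0.28125 + 89.095*I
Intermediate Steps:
n(S) = -3*S (n(S) = S - 2*2*S = S - 4*S = -3*S)
C = -99 (C = -9*(2 - 3*(-3)) = -9*(2 + 9) = -9*11 = -99)
d(s) = √(-99 + s) (d(s) = √(s - 99) = √(-99 + s))
(d(y) + 1/(0 + 32))*9 = (√(-99 + 1) + 1/(0 + 32))*9 = (√(-98) + 1/32)*9 = (7*I*√2 + 1/32)*9 = (1/32 + 7*I*√2)*9 = 9/32 + 63*I*√2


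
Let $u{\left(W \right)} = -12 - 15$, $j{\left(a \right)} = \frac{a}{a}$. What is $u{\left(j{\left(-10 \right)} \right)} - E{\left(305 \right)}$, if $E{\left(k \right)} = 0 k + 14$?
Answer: $-41$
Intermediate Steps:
$j{\left(a \right)} = 1$
$E{\left(k \right)} = 14$ ($E{\left(k \right)} = 0 + 14 = 14$)
$u{\left(W \right)} = -27$ ($u{\left(W \right)} = -12 - 15 = -27$)
$u{\left(j{\left(-10 \right)} \right)} - E{\left(305 \right)} = -27 - 14 = -41$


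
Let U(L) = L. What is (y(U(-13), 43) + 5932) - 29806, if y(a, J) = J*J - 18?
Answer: -22043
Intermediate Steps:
y(a, J) = -18 + J**2 (y(a, J) = J**2 - 18 = -18 + J**2)
(y(U(-13), 43) + 5932) - 29806 = ((-18 + 43**2) + 5932) - 29806 = ((-18 + 1849) + 5932) - 29806 = (1831 + 5932) - 29806 = 7763 - 29806 = -22043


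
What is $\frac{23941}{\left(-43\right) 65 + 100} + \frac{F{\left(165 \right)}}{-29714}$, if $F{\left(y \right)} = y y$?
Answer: $- \frac{784754249}{80079230} \approx -9.7997$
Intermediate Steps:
$F{\left(y \right)} = y^{2}$
$\frac{23941}{\left(-43\right) 65 + 100} + \frac{F{\left(165 \right)}}{-29714} = \frac{23941}{\left(-43\right) 65 + 100} + \frac{165^{2}}{-29714} = \frac{23941}{-2795 + 100} + 27225 \left(- \frac{1}{29714}\right) = \frac{23941}{-2695} - \frac{27225}{29714} = 23941 \left(- \frac{1}{2695}\right) - \frac{27225}{29714} = - \frac{23941}{2695} - \frac{27225}{29714} = - \frac{784754249}{80079230}$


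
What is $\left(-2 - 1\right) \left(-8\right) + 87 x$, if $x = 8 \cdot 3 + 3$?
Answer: $2373$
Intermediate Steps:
$x = 27$ ($x = 24 + 3 = 27$)
$\left(-2 - 1\right) \left(-8\right) + 87 x = \left(-2 - 1\right) \left(-8\right) + 87 \cdot 27 = \left(-3\right) \left(-8\right) + 2349 = 24 + 2349 = 2373$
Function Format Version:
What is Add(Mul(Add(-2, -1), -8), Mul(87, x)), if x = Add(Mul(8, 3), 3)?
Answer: 2373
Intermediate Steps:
x = 27 (x = Add(24, 3) = 27)
Add(Mul(Add(-2, -1), -8), Mul(87, x)) = Add(Mul(Add(-2, -1), -8), Mul(87, 27)) = Add(Mul(-3, -8), 2349) = Add(24, 2349) = 2373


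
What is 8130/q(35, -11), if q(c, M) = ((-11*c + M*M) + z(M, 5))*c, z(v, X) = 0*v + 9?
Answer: -542/595 ≈ -0.91092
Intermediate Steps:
z(v, X) = 9 (z(v, X) = 0 + 9 = 9)
q(c, M) = c*(9 + M² - 11*c) (q(c, M) = ((-11*c + M*M) + 9)*c = ((-11*c + M²) + 9)*c = ((M² - 11*c) + 9)*c = (9 + M² - 11*c)*c = c*(9 + M² - 11*c))
8130/q(35, -11) = 8130/((35*(9 + (-11)² - 11*35))) = 8130/((35*(9 + 121 - 385))) = 8130/((35*(-255))) = 8130/(-8925) = 8130*(-1/8925) = -542/595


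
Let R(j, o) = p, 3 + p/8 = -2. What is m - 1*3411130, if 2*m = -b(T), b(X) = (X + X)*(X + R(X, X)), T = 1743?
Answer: -6379459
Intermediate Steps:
p = -40 (p = -24 + 8*(-2) = -24 - 16 = -40)
R(j, o) = -40
b(X) = 2*X*(-40 + X) (b(X) = (X + X)*(X - 40) = (2*X)*(-40 + X) = 2*X*(-40 + X))
m = -2968329 (m = (-2*1743*(-40 + 1743))/2 = (-2*1743*1703)/2 = (-1*5936658)/2 = (½)*(-5936658) = -2968329)
m - 1*3411130 = -2968329 - 1*3411130 = -2968329 - 3411130 = -6379459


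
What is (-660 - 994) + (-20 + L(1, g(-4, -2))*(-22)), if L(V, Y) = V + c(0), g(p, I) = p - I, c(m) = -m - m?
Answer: -1696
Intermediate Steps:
c(m) = -2*m
L(V, Y) = V (L(V, Y) = V - 2*0 = V + 0 = V)
(-660 - 994) + (-20 + L(1, g(-4, -2))*(-22)) = (-660 - 994) + (-20 + 1*(-22)) = -1654 + (-20 - 22) = -1654 - 42 = -1696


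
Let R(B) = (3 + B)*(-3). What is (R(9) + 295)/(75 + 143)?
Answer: 259/218 ≈ 1.1881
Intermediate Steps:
R(B) = -9 - 3*B
(R(9) + 295)/(75 + 143) = ((-9 - 3*9) + 295)/(75 + 143) = ((-9 - 27) + 295)/218 = (-36 + 295)*(1/218) = 259*(1/218) = 259/218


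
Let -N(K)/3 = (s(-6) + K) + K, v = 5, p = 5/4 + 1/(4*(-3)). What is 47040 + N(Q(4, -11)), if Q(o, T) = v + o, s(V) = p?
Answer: 93965/2 ≈ 46983.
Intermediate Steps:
p = 7/6 (p = 5*(¼) + (¼)*(-⅓) = 5/4 - 1/12 = 7/6 ≈ 1.1667)
s(V) = 7/6
Q(o, T) = 5 + o
N(K) = -7/2 - 6*K (N(K) = -3*((7/6 + K) + K) = -3*(7/6 + 2*K) = -7/2 - 6*K)
47040 + N(Q(4, -11)) = 47040 + (-7/2 - 6*(5 + 4)) = 47040 + (-7/2 - 6*9) = 47040 + (-7/2 - 54) = 47040 - 115/2 = 93965/2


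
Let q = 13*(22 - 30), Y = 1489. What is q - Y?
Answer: -1593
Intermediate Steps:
q = -104 (q = 13*(-8) = -104)
q - Y = -104 - 1*1489 = -104 - 1489 = -1593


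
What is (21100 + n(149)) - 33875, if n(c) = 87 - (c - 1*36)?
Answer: -12801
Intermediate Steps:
n(c) = 123 - c (n(c) = 87 - (c - 36) = 87 - (-36 + c) = 87 + (36 - c) = 123 - c)
(21100 + n(149)) - 33875 = (21100 + (123 - 1*149)) - 33875 = (21100 + (123 - 149)) - 33875 = (21100 - 26) - 33875 = 21074 - 33875 = -12801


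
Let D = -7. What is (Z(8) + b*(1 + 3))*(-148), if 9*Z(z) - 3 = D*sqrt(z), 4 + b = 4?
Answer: -148/3 + 2072*sqrt(2)/9 ≈ 276.25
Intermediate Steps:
b = 0 (b = -4 + 4 = 0)
Z(z) = 1/3 - 7*sqrt(z)/9 (Z(z) = 1/3 + (-7*sqrt(z))/9 = 1/3 - 7*sqrt(z)/9)
(Z(8) + b*(1 + 3))*(-148) = ((1/3 - 14*sqrt(2)/9) + 0*(1 + 3))*(-148) = ((1/3 - 14*sqrt(2)/9) + 0*4)*(-148) = ((1/3 - 14*sqrt(2)/9) + 0)*(-148) = (1/3 - 14*sqrt(2)/9)*(-148) = -148/3 + 2072*sqrt(2)/9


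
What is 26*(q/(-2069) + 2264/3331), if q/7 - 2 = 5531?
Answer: -3232547370/6891839 ≈ -469.04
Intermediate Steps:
q = 38731 (q = 14 + 7*5531 = 14 + 38717 = 38731)
26*(q/(-2069) + 2264/3331) = 26*(38731/(-2069) + 2264/3331) = 26*(38731*(-1/2069) + 2264*(1/3331)) = 26*(-38731/2069 + 2264/3331) = 26*(-124328745/6891839) = -3232547370/6891839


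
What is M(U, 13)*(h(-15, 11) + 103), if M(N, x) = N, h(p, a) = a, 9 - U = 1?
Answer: 912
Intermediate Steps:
U = 8 (U = 9 - 1*1 = 9 - 1 = 8)
M(U, 13)*(h(-15, 11) + 103) = 8*(11 + 103) = 8*114 = 912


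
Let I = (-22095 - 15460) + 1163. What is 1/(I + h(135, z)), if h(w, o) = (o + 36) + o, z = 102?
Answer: -1/36152 ≈ -2.7661e-5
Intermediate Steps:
I = -36392 (I = -37555 + 1163 = -36392)
h(w, o) = 36 + 2*o (h(w, o) = (36 + o) + o = 36 + 2*o)
1/(I + h(135, z)) = 1/(-36392 + (36 + 2*102)) = 1/(-36392 + (36 + 204)) = 1/(-36392 + 240) = 1/(-36152) = -1/36152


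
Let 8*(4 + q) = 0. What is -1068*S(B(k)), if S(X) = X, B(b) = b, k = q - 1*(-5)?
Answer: -1068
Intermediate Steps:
q = -4 (q = -4 + (⅛)*0 = -4 + 0 = -4)
k = 1 (k = -4 - 1*(-5) = -4 + 5 = 1)
-1068*S(B(k)) = -1068*1 = -1068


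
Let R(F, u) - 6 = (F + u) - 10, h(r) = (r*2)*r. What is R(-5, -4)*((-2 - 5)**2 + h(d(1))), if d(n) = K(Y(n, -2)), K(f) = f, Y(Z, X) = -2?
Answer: -741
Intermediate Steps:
d(n) = -2
h(r) = 2*r**2 (h(r) = (2*r)*r = 2*r**2)
R(F, u) = -4 + F + u (R(F, u) = 6 + ((F + u) - 10) = 6 + (-10 + F + u) = -4 + F + u)
R(-5, -4)*((-2 - 5)**2 + h(d(1))) = (-4 - 5 - 4)*((-2 - 5)**2 + 2*(-2)**2) = -13*((-7)**2 + 2*4) = -13*(49 + 8) = -13*57 = -741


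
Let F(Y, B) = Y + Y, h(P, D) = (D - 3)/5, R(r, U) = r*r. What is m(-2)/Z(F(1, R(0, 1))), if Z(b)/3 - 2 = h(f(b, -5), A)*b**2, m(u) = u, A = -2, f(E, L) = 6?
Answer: 1/3 ≈ 0.33333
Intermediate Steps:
R(r, U) = r**2
h(P, D) = -3/5 + D/5 (h(P, D) = (-3 + D)*(1/5) = -3/5 + D/5)
F(Y, B) = 2*Y
Z(b) = 6 - 3*b**2 (Z(b) = 6 + 3*((-3/5 + (1/5)*(-2))*b**2) = 6 + 3*((-3/5 - 2/5)*b**2) = 6 + 3*(-b**2) = 6 - 3*b**2)
m(-2)/Z(F(1, R(0, 1))) = -2/(6 - 3*(2*1)**2) = -2/(6 - 3*2**2) = -2/(6 - 3*4) = -2/(6 - 12) = -2/(-6) = -2*(-1/6) = 1/3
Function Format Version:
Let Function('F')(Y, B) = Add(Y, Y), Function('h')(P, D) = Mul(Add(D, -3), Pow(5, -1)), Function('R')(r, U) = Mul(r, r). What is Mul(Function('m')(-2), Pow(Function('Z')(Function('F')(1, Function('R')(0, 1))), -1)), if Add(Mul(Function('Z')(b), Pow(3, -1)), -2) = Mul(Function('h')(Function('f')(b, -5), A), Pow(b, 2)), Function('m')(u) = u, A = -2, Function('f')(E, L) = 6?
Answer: Rational(1, 3) ≈ 0.33333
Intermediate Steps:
Function('R')(r, U) = Pow(r, 2)
Function('h')(P, D) = Add(Rational(-3, 5), Mul(Rational(1, 5), D)) (Function('h')(P, D) = Mul(Add(-3, D), Rational(1, 5)) = Add(Rational(-3, 5), Mul(Rational(1, 5), D)))
Function('F')(Y, B) = Mul(2, Y)
Function('Z')(b) = Add(6, Mul(-3, Pow(b, 2))) (Function('Z')(b) = Add(6, Mul(3, Mul(Add(Rational(-3, 5), Mul(Rational(1, 5), -2)), Pow(b, 2)))) = Add(6, Mul(3, Mul(Add(Rational(-3, 5), Rational(-2, 5)), Pow(b, 2)))) = Add(6, Mul(3, Mul(-1, Pow(b, 2)))) = Add(6, Mul(-3, Pow(b, 2))))
Mul(Function('m')(-2), Pow(Function('Z')(Function('F')(1, Function('R')(0, 1))), -1)) = Mul(-2, Pow(Add(6, Mul(-3, Pow(Mul(2, 1), 2))), -1)) = Mul(-2, Pow(Add(6, Mul(-3, Pow(2, 2))), -1)) = Mul(-2, Pow(Add(6, Mul(-3, 4)), -1)) = Mul(-2, Pow(Add(6, -12), -1)) = Mul(-2, Pow(-6, -1)) = Mul(-2, Rational(-1, 6)) = Rational(1, 3)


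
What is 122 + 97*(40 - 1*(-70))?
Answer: 10792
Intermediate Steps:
122 + 97*(40 - 1*(-70)) = 122 + 97*(40 + 70) = 122 + 97*110 = 122 + 10670 = 10792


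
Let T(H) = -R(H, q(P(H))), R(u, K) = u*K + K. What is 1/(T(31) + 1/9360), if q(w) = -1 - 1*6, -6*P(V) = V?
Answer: 9360/2096641 ≈ 0.0044643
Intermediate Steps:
P(V) = -V/6
q(w) = -7 (q(w) = -1 - 6 = -7)
R(u, K) = K + K*u (R(u, K) = K*u + K = K + K*u)
T(H) = 7 + 7*H (T(H) = -(-7)*(1 + H) = -(-7 - 7*H) = 7 + 7*H)
1/(T(31) + 1/9360) = 1/((7 + 7*31) + 1/9360) = 1/((7 + 217) + 1/9360) = 1/(224 + 1/9360) = 1/(2096641/9360) = 9360/2096641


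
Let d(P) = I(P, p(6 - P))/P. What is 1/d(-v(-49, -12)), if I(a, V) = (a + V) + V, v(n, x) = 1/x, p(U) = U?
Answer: 1/143 ≈ 0.0069930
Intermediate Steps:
I(a, V) = a + 2*V (I(a, V) = (V + a) + V = a + 2*V)
d(P) = (12 - P)/P (d(P) = (P + 2*(6 - P))/P = (P + (12 - 2*P))/P = (12 - P)/P)
1/d(-v(-49, -12)) = 1/((12 - (-1)/(-12))/((-1/(-12)))) = 1/((12 - (-1)*(-1)/12)/((-1*(-1/12)))) = 1/((12 - 1*1/12)/(1/12)) = 1/(12*(12 - 1/12)) = 1/(12*(143/12)) = 1/143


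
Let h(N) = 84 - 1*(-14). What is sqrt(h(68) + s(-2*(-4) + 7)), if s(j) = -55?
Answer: sqrt(43) ≈ 6.5574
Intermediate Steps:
h(N) = 98 (h(N) = 84 + 14 = 98)
sqrt(h(68) + s(-2*(-4) + 7)) = sqrt(98 - 55) = sqrt(43)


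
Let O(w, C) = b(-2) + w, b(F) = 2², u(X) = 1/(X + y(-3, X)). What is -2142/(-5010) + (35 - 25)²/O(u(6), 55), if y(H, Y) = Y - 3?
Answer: 764709/30895 ≈ 24.752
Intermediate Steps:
y(H, Y) = -3 + Y
u(X) = 1/(-3 + 2*X) (u(X) = 1/(X + (-3 + X)) = 1/(-3 + 2*X))
b(F) = 4
O(w, C) = 4 + w
-2142/(-5010) + (35 - 25)²/O(u(6), 55) = -2142/(-5010) + (35 - 25)²/(4 + 1/(-3 + 2*6)) = -2142*(-1/5010) + 10²/(4 + 1/(-3 + 12)) = 357/835 + 100/(4 + 1/9) = 357/835 + 100/(4 + ⅑) = 357/835 + 100/(37/9) = 357/835 + 100*(9/37) = 357/835 + 900/37 = 764709/30895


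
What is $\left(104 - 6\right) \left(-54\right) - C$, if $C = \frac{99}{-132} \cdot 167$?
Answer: $- \frac{20667}{4} \approx -5166.8$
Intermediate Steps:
$C = - \frac{501}{4}$ ($C = 99 \left(- \frac{1}{132}\right) 167 = \left(- \frac{3}{4}\right) 167 = - \frac{501}{4} \approx -125.25$)
$\left(104 - 6\right) \left(-54\right) - C = \left(104 - 6\right) \left(-54\right) - - \frac{501}{4} = 98 \left(-54\right) + \frac{501}{4} = -5292 + \frac{501}{4} = - \frac{20667}{4}$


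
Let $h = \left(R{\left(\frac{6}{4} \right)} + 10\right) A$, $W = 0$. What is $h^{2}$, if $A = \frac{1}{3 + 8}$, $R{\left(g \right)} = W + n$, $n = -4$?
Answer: $\frac{36}{121} \approx 0.29752$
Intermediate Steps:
$R{\left(g \right)} = -4$ ($R{\left(g \right)} = 0 - 4 = -4$)
$A = \frac{1}{11} \approx 0.090909$
$h = \frac{6}{11}$ ($h = \left(-4 + 10\right) \frac{1}{11} = 6 \cdot \frac{1}{11} = \frac{6}{11} \approx 0.54545$)
$h^{2} = \left(\frac{6}{11}\right)^{2} = \frac{36}{121}$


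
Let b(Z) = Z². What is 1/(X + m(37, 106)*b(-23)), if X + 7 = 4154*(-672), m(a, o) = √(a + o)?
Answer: -2791495/7792404317762 - 529*√143/7792404317762 ≈ -3.5904e-7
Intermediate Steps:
X = -2791495 (X = -7 + 4154*(-672) = -7 - 2791488 = -2791495)
1/(X + m(37, 106)*b(-23)) = 1/(-2791495 + √(37 + 106)*(-23)²) = 1/(-2791495 + √143*529) = 1/(-2791495 + 529*√143)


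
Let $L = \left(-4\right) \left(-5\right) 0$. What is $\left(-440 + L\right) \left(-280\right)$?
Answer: $123200$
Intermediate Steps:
$L = 0$ ($L = 20 \cdot 0 = 0$)
$\left(-440 + L\right) \left(-280\right) = \left(-440 + 0\right) \left(-280\right) = \left(-440\right) \left(-280\right) = 123200$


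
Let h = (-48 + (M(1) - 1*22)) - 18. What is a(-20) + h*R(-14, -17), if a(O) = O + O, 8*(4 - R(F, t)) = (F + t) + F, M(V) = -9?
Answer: -7789/8 ≈ -973.63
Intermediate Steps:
R(F, t) = 4 - F/4 - t/8 (R(F, t) = 4 - ((F + t) + F)/8 = 4 - (t + 2*F)/8 = 4 + (-F/4 - t/8) = 4 - F/4 - t/8)
a(O) = 2*O
h = -97 (h = (-48 + (-9 - 1*22)) - 18 = (-48 + (-9 - 22)) - 18 = (-48 - 31) - 18 = -79 - 18 = -97)
a(-20) + h*R(-14, -17) = 2*(-20) - 97*(4 - ¼*(-14) - ⅛*(-17)) = -40 - 97*(4 + 7/2 + 17/8) = -40 - 97*77/8 = -40 - 7469/8 = -7789/8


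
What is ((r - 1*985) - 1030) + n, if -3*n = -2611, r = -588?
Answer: -5198/3 ≈ -1732.7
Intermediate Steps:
n = 2611/3 (n = -⅓*(-2611) = 2611/3 ≈ 870.33)
((r - 1*985) - 1030) + n = ((-588 - 1*985) - 1030) + 2611/3 = ((-588 - 985) - 1030) + 2611/3 = (-1573 - 1030) + 2611/3 = -2603 + 2611/3 = -5198/3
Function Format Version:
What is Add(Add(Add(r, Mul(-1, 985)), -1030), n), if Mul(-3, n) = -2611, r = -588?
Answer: Rational(-5198, 3) ≈ -1732.7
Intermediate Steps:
n = Rational(2611, 3) (n = Mul(Rational(-1, 3), -2611) = Rational(2611, 3) ≈ 870.33)
Add(Add(Add(r, Mul(-1, 985)), -1030), n) = Add(Add(Add(-588, Mul(-1, 985)), -1030), Rational(2611, 3)) = Add(Add(Add(-588, -985), -1030), Rational(2611, 3)) = Add(Add(-1573, -1030), Rational(2611, 3)) = Add(-2603, Rational(2611, 3)) = Rational(-5198, 3)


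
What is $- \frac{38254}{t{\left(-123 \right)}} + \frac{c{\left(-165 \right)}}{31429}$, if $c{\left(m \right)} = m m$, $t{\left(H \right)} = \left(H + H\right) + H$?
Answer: $\frac{1212330991}{11597301} \approx 104.54$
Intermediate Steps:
$t{\left(H \right)} = 3 H$ ($t{\left(H \right)} = 2 H + H = 3 H$)
$c{\left(m \right)} = m^{2}$
$- \frac{38254}{t{\left(-123 \right)}} + \frac{c{\left(-165 \right)}}{31429} = - \frac{38254}{3 \left(-123\right)} + \frac{\left(-165\right)^{2}}{31429} = - \frac{38254}{-369} + 27225 \cdot \frac{1}{31429} = \left(-38254\right) \left(- \frac{1}{369}\right) + \frac{27225}{31429} = \frac{38254}{369} + \frac{27225}{31429} = \frac{1212330991}{11597301}$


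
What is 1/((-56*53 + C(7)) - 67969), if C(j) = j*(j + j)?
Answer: -1/70839 ≈ -1.4117e-5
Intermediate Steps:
C(j) = 2*j**2 (C(j) = j*(2*j) = 2*j**2)
1/((-56*53 + C(7)) - 67969) = 1/((-56*53 + 2*7**2) - 67969) = 1/((-2968 + 2*49) - 67969) = 1/((-2968 + 98) - 67969) = 1/(-2870 - 67969) = 1/(-70839) = -1/70839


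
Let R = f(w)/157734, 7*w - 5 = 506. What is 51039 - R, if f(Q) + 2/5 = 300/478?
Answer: 4810224911399/94246065 ≈ 51039.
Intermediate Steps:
w = 73 (w = 5/7 + (1/7)*506 = 5/7 + 506/7 = 73)
f(Q) = 272/1195 (f(Q) = -2/5 + 300/478 = -2/5 + 300*(1/478) = -2/5 + 150/239 = 272/1195)
R = 136/94246065 (R = (272/1195)/157734 = (272/1195)*(1/157734) = 136/94246065 ≈ 1.4430e-6)
51039 - R = 51039 - 1*136/94246065 = 51039 - 136/94246065 = 4810224911399/94246065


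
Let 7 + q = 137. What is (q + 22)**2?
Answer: 23104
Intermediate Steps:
q = 130 (q = -7 + 137 = 130)
(q + 22)**2 = (130 + 22)**2 = 152**2 = 23104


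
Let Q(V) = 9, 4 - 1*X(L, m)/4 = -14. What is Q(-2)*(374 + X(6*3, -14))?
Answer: 4014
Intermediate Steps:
X(L, m) = 72 (X(L, m) = 16 - 4*(-14) = 16 + 56 = 72)
Q(-2)*(374 + X(6*3, -14)) = 9*(374 + 72) = 9*446 = 4014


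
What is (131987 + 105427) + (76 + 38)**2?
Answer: 250410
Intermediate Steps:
(131987 + 105427) + (76 + 38)**2 = 237414 + 114**2 = 237414 + 12996 = 250410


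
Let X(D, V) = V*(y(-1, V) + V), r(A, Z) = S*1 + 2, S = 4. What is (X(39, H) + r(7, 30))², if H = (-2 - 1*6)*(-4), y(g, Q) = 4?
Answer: 1340964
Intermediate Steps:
r(A, Z) = 6 (r(A, Z) = 4*1 + 2 = 4 + 2 = 6)
H = 32 (H = (-2 - 6)*(-4) = -8*(-4) = 32)
X(D, V) = V*(4 + V)
(X(39, H) + r(7, 30))² = (32*(4 + 32) + 6)² = (32*36 + 6)² = (1152 + 6)² = 1158² = 1340964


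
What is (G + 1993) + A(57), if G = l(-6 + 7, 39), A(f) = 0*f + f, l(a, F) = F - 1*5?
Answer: 2084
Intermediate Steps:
l(a, F) = -5 + F (l(a, F) = F - 5 = -5 + F)
A(f) = f (A(f) = 0 + f = f)
G = 34 (G = -5 + 39 = 34)
(G + 1993) + A(57) = (34 + 1993) + 57 = 2027 + 57 = 2084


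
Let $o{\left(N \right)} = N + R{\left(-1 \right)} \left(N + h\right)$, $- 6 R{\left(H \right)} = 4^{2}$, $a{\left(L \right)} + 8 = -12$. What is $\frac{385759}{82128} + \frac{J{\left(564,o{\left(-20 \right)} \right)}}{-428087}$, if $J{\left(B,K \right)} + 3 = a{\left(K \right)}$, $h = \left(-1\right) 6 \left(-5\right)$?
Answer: $\frac{165140301977}{35157929136} \approx 4.6971$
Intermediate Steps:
$a{\left(L \right)} = -20$ ($a{\left(L \right)} = -8 - 12 = -20$)
$R{\left(H \right)} = - \frac{8}{3}$ ($R{\left(H \right)} = - \frac{4^{2}}{6} = \left(- \frac{1}{6}\right) 16 = - \frac{8}{3}$)
$h = 30$ ($h = \left(-6\right) \left(-5\right) = 30$)
$o{\left(N \right)} = -80 - \frac{5 N}{3}$ ($o{\left(N \right)} = N - \frac{8 \left(N + 30\right)}{3} = N - \frac{8 \left(30 + N\right)}{3} = N - \left(80 + \frac{8 N}{3}\right) = -80 - \frac{5 N}{3}$)
$J{\left(B,K \right)} = -23$ ($J{\left(B,K \right)} = -3 - 20 = -23$)
$\frac{385759}{82128} + \frac{J{\left(564,o{\left(-20 \right)} \right)}}{-428087} = \frac{385759}{82128} - \frac{23}{-428087} = 385759 \cdot \frac{1}{82128} - - \frac{23}{428087} = \frac{385759}{82128} + \frac{23}{428087} = \frac{165140301977}{35157929136}$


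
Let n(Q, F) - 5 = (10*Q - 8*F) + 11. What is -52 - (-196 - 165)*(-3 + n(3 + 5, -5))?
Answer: 47961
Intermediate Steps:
n(Q, F) = 16 - 8*F + 10*Q (n(Q, F) = 5 + ((10*Q - 8*F) + 11) = 5 + ((-8*F + 10*Q) + 11) = 5 + (11 - 8*F + 10*Q) = 16 - 8*F + 10*Q)
-52 - (-196 - 165)*(-3 + n(3 + 5, -5)) = -52 - (-196 - 165)*(-3 + (16 - 8*(-5) + 10*(3 + 5))) = -52 - (-361)*(-3 + (16 + 40 + 10*8)) = -52 - (-361)*(-3 + (16 + 40 + 80)) = -52 - (-361)*(-3 + 136) = -52 - (-361)*133 = -52 - 1*(-48013) = -52 + 48013 = 47961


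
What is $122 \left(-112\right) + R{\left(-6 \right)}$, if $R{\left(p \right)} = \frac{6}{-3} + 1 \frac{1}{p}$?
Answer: $- \frac{81997}{6} \approx -13666.0$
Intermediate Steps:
$R{\left(p \right)} = -2 + \frac{1}{p}$ ($R{\left(p \right)} = 6 \left(- \frac{1}{3}\right) + \frac{1}{p} = -2 + \frac{1}{p}$)
$122 \left(-112\right) + R{\left(-6 \right)} = 122 \left(-112\right) - \left(2 - \frac{1}{-6}\right) = -13664 - \frac{13}{6} = - \frac{81997}{6}$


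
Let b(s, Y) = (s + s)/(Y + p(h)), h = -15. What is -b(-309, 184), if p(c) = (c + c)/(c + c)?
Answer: 618/185 ≈ 3.3405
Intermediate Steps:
p(c) = 1 (p(c) = (2*c)/((2*c)) = (2*c)*(1/(2*c)) = 1)
b(s, Y) = 2*s/(1 + Y) (b(s, Y) = (s + s)/(Y + 1) = (2*s)/(1 + Y) = 2*s/(1 + Y))
-b(-309, 184) = -2*(-309)/(1 + 184) = -2*(-309)/185 = -1*(-618/185) = 618/185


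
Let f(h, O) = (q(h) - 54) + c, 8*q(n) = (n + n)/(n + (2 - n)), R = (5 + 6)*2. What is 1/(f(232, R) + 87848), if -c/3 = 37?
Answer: 1/87712 ≈ 1.1401e-5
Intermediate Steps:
R = 22 (R = 11*2 = 22)
q(n) = n/8 (q(n) = ((n + n)/(n + (2 - n)))/8 = ((2*n)/2)/8 = ((2*n)*(½))/8 = n/8)
c = -111 (c = -3*37 = -111)
f(h, O) = -165 + h/8 (f(h, O) = (h/8 - 54) - 111 = (-54 + h/8) - 111 = -165 + h/8)
1/(f(232, R) + 87848) = 1/((-165 + (⅛)*232) + 87848) = 1/((-165 + 29) + 87848) = 1/(-136 + 87848) = 1/87712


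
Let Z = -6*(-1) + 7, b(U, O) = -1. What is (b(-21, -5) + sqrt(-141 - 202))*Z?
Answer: -13 + 91*I*sqrt(7) ≈ -13.0 + 240.76*I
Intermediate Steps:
Z = 13 (Z = 6 + 7 = 13)
(b(-21, -5) + sqrt(-141 - 202))*Z = (-1 + sqrt(-141 - 202))*13 = (-1 + sqrt(-343))*13 = (-1 + 7*I*sqrt(7))*13 = -13 + 91*I*sqrt(7)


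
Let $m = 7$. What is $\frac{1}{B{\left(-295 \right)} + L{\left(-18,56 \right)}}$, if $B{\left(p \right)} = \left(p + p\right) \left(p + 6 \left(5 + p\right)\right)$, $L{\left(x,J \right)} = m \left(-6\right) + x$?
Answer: $\frac{1}{1200590} \approx 8.3292 \cdot 10^{-7}$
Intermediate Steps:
$L{\left(x,J \right)} = -42 + x$ ($L{\left(x,J \right)} = 7 \left(-6\right) + x = -42 + x$)
$B{\left(p \right)} = 2 p \left(30 + 7 p\right)$ ($B{\left(p \right)} = 2 p \left(p + \left(30 + 6 p\right)\right) = 2 p \left(30 + 7 p\right)$)
$\frac{1}{B{\left(-295 \right)} + L{\left(-18,56 \right)}} = \frac{1}{2 \left(-295\right) \left(30 + 7 \left(-295\right)\right) - 60} = \frac{1}{2 \left(-295\right) \left(30 - 2065\right) - 60} = \frac{1}{2 \left(-295\right) \left(-2035\right) - 60} = \frac{1}{1200650 - 60} = \frac{1}{1200590}$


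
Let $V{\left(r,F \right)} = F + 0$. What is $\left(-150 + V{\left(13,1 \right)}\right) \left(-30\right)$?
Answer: $4470$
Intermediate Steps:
$V{\left(r,F \right)} = F$
$\left(-150 + V{\left(13,1 \right)}\right) \left(-30\right) = \left(-150 + 1\right) \left(-30\right) = \left(-149\right) \left(-30\right) = 4470$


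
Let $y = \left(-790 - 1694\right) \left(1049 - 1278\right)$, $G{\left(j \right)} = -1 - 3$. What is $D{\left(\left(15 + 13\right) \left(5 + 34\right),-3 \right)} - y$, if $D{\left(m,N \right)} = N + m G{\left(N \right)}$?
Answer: $-573207$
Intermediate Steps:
$G{\left(j \right)} = -4$
$D{\left(m,N \right)} = N - 4 m$ ($D{\left(m,N \right)} = N + m \left(-4\right) = N - 4 m$)
$y = 568836$ ($y = \left(-2484\right) \left(-229\right) = 568836$)
$D{\left(\left(15 + 13\right) \left(5 + 34\right),-3 \right)} - y = \left(-3 - 4 \left(15 + 13\right) \left(5 + 34\right)\right) - 568836 = \left(-3 - 4 \cdot 28 \cdot 39\right) - 568836 = \left(-3 - 4368\right) - 568836 = -4371 - 568836 = -573207$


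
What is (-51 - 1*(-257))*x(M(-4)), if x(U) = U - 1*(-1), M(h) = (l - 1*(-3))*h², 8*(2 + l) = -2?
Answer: 2678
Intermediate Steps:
l = -9/4 (l = -2 + (⅛)*(-2) = -2 - ¼ = -9/4 ≈ -2.2500)
M(h) = 3*h²/4 (M(h) = (-9/4 - 1*(-3))*h² = (-9/4 + 3)*h² = 3*h²/4)
x(U) = 1 + U (x(U) = U + 1 = 1 + U)
(-51 - 1*(-257))*x(M(-4)) = (-51 - 1*(-257))*(1 + (¾)*(-4)²) = (-51 + 257)*(1 + (¾)*16) = 206*(1 + 12) = 206*13 = 2678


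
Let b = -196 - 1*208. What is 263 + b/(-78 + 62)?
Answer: 1153/4 ≈ 288.25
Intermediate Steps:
b = -404 (b = -196 - 208 = -404)
263 + b/(-78 + 62) = 263 - 404/(-78 + 62) = 263 - 404/(-16) = 263 - 404*(-1/16) = 263 + 101/4 = 1153/4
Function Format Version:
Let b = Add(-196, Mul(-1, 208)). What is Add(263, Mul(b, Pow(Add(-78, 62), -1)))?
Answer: Rational(1153, 4) ≈ 288.25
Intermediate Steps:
b = -404 (b = Add(-196, -208) = -404)
Add(263, Mul(b, Pow(Add(-78, 62), -1))) = Add(263, Mul(-404, Pow(Add(-78, 62), -1))) = Add(263, Mul(-404, Pow(-16, -1))) = Add(263, Mul(-404, Rational(-1, 16))) = Add(263, Rational(101, 4)) = Rational(1153, 4)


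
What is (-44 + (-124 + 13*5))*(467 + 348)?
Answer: -83945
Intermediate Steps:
(-44 + (-124 + 13*5))*(467 + 348) = (-44 + (-124 + 65))*815 = (-44 - 59)*815 = -103*815 = -83945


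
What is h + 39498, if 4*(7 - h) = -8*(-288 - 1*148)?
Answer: 38633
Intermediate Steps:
h = -865 (h = 7 - (-2)*(-288 - 1*148) = 7 - (-2)*(-288 - 148) = 7 - (-2)*(-436) = 7 - ¼*3488 = 7 - 872 = -865)
h + 39498 = -865 + 39498 = 38633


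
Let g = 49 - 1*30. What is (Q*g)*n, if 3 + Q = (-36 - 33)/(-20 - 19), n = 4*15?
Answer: -18240/13 ≈ -1403.1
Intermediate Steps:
n = 60
g = 19 (g = 49 - 30 = 19)
Q = -16/13 (Q = -3 + (-36 - 33)/(-20 - 19) = -3 - 69/(-39) = -3 - 69*(-1/39) = -3 + 23/13 = -16/13 ≈ -1.2308)
(Q*g)*n = -16/13*19*60 = -304/13*60 = -18240/13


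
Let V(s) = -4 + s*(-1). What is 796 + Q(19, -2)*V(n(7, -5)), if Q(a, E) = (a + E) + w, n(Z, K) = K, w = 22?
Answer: 835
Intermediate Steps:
Q(a, E) = 22 + E + a (Q(a, E) = (a + E) + 22 = (E + a) + 22 = 22 + E + a)
V(s) = -4 - s
796 + Q(19, -2)*V(n(7, -5)) = 796 + (22 - 2 + 19)*(-4 - 1*(-5)) = 796 + 39*(-4 + 5) = 796 + 39*1 = 796 + 39 = 835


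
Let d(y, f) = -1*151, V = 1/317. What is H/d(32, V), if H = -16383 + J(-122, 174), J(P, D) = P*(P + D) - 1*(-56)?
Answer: 22671/151 ≈ 150.14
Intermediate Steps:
J(P, D) = 56 + P*(D + P) (J(P, D) = P*(D + P) + 56 = 56 + P*(D + P))
H = -22671 (H = -16383 + (56 + (-122)**2 + 174*(-122)) = -16383 + (56 + 14884 - 21228) = -16383 - 6288 = -22671)
V = 1/317 ≈ 0.0031546
d(y, f) = -151
H/d(32, V) = -22671/(-151) = -22671*(-1/151) = 22671/151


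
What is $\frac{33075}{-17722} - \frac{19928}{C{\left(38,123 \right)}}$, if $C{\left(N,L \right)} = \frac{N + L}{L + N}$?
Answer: $- \frac{353197091}{17722} \approx -19930.0$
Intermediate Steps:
$C{\left(N,L \right)} = 1$ ($C{\left(N,L \right)} = \frac{L + N}{L + N} = 1$)
$\frac{33075}{-17722} - \frac{19928}{C{\left(38,123 \right)}} = \frac{33075}{-17722} - \frac{19928}{1} = 33075 \left(- \frac{1}{17722}\right) - 19928 = - \frac{33075}{17722} - 19928 = - \frac{353197091}{17722}$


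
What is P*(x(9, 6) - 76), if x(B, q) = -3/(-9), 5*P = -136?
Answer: 30872/15 ≈ 2058.1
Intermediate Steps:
P = -136/5 (P = (1/5)*(-136) = -136/5 ≈ -27.200)
x(B, q) = 1/3 (x(B, q) = -3*(-1/9) = 1/3)
P*(x(9, 6) - 76) = -136*(1/3 - 76)/5 = -136/5*(-227/3) = 30872/15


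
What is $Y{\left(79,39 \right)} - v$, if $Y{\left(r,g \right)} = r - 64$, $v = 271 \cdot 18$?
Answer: $-4863$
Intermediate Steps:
$v = 4878$
$Y{\left(r,g \right)} = -64 + r$ ($Y{\left(r,g \right)} = r - 64 = -64 + r$)
$Y{\left(79,39 \right)} - v = \left(-64 + 79\right) - 4878 = 15 - 4878 = -4863$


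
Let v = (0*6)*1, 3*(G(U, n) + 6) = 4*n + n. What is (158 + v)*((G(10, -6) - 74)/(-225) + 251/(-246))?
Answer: -60277/615 ≈ -98.011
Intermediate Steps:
G(U, n) = -6 + 5*n/3 (G(U, n) = -6 + (4*n + n)/3 = -6 + (5*n)/3 = -6 + 5*n/3)
v = 0 (v = 0*1 = 0)
(158 + v)*((G(10, -6) - 74)/(-225) + 251/(-246)) = (158 + 0)*(((-6 + (5/3)*(-6)) - 74)/(-225) + 251/(-246)) = 158*(((-6 - 10) - 74)*(-1/225) + 251*(-1/246)) = 158*((-16 - 74)*(-1/225) - 251/246) = 158*(-90*(-1/225) - 251/246) = 158*(⅖ - 251/246) = 158*(-763/1230) = -60277/615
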